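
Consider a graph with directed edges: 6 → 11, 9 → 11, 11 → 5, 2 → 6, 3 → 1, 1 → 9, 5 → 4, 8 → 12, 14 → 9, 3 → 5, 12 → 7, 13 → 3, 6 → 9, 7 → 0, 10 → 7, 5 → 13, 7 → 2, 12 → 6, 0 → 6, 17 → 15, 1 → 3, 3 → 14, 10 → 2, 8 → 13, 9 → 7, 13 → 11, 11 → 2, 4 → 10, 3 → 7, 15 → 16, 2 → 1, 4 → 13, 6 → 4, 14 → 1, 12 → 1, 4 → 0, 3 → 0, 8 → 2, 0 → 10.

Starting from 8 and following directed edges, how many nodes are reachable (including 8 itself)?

BFS from 8 visits: 8, 13, 12, 2, 11, 3, 7, 6, 1, 5, 14, 0, 9, 4, 10
Reachable nodes: 15 of 18 total.

15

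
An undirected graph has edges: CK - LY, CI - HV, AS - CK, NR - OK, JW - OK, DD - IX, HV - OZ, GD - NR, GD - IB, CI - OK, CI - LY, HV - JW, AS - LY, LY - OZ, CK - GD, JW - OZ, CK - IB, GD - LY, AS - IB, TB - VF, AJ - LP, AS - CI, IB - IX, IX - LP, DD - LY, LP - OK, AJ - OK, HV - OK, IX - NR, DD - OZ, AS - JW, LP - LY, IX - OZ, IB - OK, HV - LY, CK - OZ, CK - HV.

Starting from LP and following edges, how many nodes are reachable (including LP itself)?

15

BFS from LP visits: LP, OK, LY, IX, AJ, NR, JW, IB, HV, CI, OZ, GD, DD, CK, AS
Reachable nodes: 15 of 17 total.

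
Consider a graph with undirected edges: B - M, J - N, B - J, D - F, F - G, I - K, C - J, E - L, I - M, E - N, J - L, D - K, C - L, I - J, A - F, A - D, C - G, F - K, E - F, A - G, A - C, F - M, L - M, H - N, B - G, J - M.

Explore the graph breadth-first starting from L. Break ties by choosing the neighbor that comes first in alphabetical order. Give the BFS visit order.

L, C, E, J, M, A, G, F, N, B, I, D, K, H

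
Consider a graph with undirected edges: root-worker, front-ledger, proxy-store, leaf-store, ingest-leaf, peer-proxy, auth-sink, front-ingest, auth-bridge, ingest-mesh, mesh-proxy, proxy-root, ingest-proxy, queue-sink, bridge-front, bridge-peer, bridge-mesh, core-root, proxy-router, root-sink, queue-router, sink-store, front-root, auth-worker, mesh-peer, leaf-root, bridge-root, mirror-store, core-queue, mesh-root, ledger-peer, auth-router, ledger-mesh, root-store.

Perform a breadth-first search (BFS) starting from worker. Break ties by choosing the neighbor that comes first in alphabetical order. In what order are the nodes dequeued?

Visit worker; enqueue auth, root → queue [auth, root]
Visit auth; enqueue bridge, router, sink → queue [root, bridge, router, sink]
Visit root; enqueue core, front, leaf, mesh, proxy, store → queue [bridge, router, sink, core, front, leaf, mesh, proxy, store]
Visit bridge; enqueue peer → queue [router, sink, core, front, leaf, mesh, proxy, store, peer]
Visit router; enqueue queue → queue [sink, core, front, leaf, mesh, proxy, store, peer, queue]
Visit sink → queue [core, front, leaf, mesh, proxy, store, peer, queue]
Visit core → queue [front, leaf, mesh, proxy, store, peer, queue]
Visit front; enqueue ingest, ledger → queue [leaf, mesh, proxy, store, peer, queue, ingest, ledger]
Visit leaf → queue [mesh, proxy, store, peer, queue, ingest, ledger]
Visit mesh → queue [proxy, store, peer, queue, ingest, ledger]
Visit proxy → queue [store, peer, queue, ingest, ledger]
Visit store; enqueue mirror → queue [peer, queue, ingest, ledger, mirror]
Visit peer → queue [queue, ingest, ledger, mirror]
Visit queue → queue [ingest, ledger, mirror]
Visit ingest → queue [ledger, mirror]
Visit ledger → queue [mirror]
Visit mirror → queue []

worker -> auth -> root -> bridge -> router -> sink -> core -> front -> leaf -> mesh -> proxy -> store -> peer -> queue -> ingest -> ledger -> mirror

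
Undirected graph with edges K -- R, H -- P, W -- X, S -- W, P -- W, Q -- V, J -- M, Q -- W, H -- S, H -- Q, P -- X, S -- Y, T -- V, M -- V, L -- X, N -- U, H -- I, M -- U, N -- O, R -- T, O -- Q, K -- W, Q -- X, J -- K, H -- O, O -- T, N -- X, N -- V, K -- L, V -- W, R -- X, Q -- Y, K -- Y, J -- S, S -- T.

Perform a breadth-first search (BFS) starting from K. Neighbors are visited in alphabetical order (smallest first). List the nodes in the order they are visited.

Visit K; enqueue J, L, R, W, Y → queue [J, L, R, W, Y]
Visit J; enqueue M, S → queue [L, R, W, Y, M, S]
Visit L; enqueue X → queue [R, W, Y, M, S, X]
Visit R; enqueue T → queue [W, Y, M, S, X, T]
Visit W; enqueue P, Q, V → queue [Y, M, S, X, T, P, Q, V]
Visit Y → queue [M, S, X, T, P, Q, V]
Visit M; enqueue U → queue [S, X, T, P, Q, V, U]
Visit S; enqueue H → queue [X, T, P, Q, V, U, H]
Visit X; enqueue N → queue [T, P, Q, V, U, H, N]
Visit T; enqueue O → queue [P, Q, V, U, H, N, O]
Visit P → queue [Q, V, U, H, N, O]
Visit Q → queue [V, U, H, N, O]
Visit V → queue [U, H, N, O]
Visit U → queue [H, N, O]
Visit H; enqueue I → queue [N, O, I]
Visit N → queue [O, I]
Visit O → queue [I]
Visit I → queue []

K → J → L → R → W → Y → M → S → X → T → P → Q → V → U → H → N → O → I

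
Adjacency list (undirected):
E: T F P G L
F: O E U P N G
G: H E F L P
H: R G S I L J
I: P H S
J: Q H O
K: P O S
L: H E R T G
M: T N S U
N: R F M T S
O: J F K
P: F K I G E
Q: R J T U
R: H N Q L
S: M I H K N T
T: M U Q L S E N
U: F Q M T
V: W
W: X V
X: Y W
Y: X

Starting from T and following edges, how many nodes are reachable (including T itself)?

BFS from T visits: T, M, U, Q, L, S, E, N, F, R, J, H, G, I, K, P, O
Reachable nodes: 17 of 21 total.

17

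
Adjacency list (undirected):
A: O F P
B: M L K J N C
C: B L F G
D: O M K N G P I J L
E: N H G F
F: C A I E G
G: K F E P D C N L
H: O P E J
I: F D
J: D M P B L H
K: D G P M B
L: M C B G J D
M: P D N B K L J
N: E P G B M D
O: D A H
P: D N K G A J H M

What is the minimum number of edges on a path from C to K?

Level 0: C
Level 1: B, F, G, L
Level 2: A, D, E, I, J, K, M, N, P
Level 3: H, O
K first appears at level 2.

2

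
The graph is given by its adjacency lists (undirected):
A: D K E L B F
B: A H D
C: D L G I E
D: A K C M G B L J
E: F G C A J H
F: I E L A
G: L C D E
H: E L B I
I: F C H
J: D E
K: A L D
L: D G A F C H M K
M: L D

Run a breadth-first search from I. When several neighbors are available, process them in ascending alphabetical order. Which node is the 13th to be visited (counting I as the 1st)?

Visit I; enqueue C, F, H → queue [C, F, H]
Visit C; enqueue D, E, G, L → queue [F, H, D, E, G, L]
Visit F; enqueue A → queue [H, D, E, G, L, A]
Visit H; enqueue B → queue [D, E, G, L, A, B]
Visit D; enqueue J, K, M → queue [E, G, L, A, B, J, K, M]
Visit E → queue [G, L, A, B, J, K, M]
Visit G → queue [L, A, B, J, K, M]
Visit L → queue [A, B, J, K, M]
Visit A → queue [B, J, K, M]
Visit B → queue [J, K, M]
Visit J → queue [K, M]
Visit K → queue [M]
Visit M → queue []

Visit order: I, C, F, H, D, E, G, L, A, B, J, K, M

M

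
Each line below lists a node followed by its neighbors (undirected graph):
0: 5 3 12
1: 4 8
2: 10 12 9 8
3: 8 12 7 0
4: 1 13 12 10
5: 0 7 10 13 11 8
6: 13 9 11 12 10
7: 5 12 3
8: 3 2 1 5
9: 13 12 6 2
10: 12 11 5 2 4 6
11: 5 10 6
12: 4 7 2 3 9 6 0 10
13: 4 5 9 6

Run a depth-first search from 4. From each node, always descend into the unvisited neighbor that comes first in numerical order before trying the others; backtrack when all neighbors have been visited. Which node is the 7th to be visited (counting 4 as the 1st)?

Visit 4
4 → 1
1 → 8
8 → 2
2 → 9
9 → 6
6 → 10
10 → 5
5 → 0
0 → 3
3 → 7
7 → 12
5 → 11
5 → 13

Visit order: 4, 1, 8, 2, 9, 6, 10, 5, 0, 3, 7, 12, 11, 13

10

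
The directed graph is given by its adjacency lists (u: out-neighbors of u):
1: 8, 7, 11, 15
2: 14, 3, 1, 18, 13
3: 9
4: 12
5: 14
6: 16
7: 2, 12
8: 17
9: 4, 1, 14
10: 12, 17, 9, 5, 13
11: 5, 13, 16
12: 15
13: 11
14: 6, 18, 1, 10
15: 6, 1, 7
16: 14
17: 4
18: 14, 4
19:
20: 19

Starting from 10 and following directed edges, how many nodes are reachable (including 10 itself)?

BFS from 10 visits: 10, 12, 17, 9, 5, 13, 15, 4, 1, 14, 11, 6, 7, 8, 18, 16, 2, 3
Reachable nodes: 18 of 20 total.

18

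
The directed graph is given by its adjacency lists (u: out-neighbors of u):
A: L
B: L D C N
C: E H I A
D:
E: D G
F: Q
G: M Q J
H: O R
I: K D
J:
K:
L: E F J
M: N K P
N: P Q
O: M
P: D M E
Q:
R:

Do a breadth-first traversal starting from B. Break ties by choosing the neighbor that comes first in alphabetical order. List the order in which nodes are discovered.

Visit B; enqueue C, D, L, N → queue [C, D, L, N]
Visit C; enqueue A, E, H, I → queue [D, L, N, A, E, H, I]
Visit D → queue [L, N, A, E, H, I]
Visit L; enqueue F, J → queue [N, A, E, H, I, F, J]
Visit N; enqueue P, Q → queue [A, E, H, I, F, J, P, Q]
Visit A → queue [E, H, I, F, J, P, Q]
Visit E; enqueue G → queue [H, I, F, J, P, Q, G]
Visit H; enqueue O, R → queue [I, F, J, P, Q, G, O, R]
Visit I; enqueue K → queue [F, J, P, Q, G, O, R, K]
Visit F → queue [J, P, Q, G, O, R, K]
Visit J → queue [P, Q, G, O, R, K]
Visit P; enqueue M → queue [Q, G, O, R, K, M]
Visit Q → queue [G, O, R, K, M]
Visit G → queue [O, R, K, M]
Visit O → queue [R, K, M]
Visit R → queue [K, M]
Visit K → queue [M]
Visit M → queue []

B, C, D, L, N, A, E, H, I, F, J, P, Q, G, O, R, K, M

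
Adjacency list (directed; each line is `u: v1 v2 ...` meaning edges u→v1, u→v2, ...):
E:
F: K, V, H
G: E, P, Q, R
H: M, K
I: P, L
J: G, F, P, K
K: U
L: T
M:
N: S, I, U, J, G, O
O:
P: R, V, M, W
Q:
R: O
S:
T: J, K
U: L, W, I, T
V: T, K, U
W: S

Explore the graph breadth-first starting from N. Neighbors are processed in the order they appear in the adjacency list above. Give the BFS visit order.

N S I U J G O P L W T F K E Q R V M H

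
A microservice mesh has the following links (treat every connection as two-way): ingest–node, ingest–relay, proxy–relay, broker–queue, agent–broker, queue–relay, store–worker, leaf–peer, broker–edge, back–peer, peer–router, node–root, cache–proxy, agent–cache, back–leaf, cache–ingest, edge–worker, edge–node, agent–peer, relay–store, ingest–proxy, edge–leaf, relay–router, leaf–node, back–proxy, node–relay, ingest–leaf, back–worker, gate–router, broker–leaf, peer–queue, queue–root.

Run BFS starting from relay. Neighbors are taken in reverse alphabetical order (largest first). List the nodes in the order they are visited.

Visit relay; enqueue store, router, queue, proxy, node, ingest → queue [store, router, queue, proxy, node, ingest]
Visit store; enqueue worker → queue [router, queue, proxy, node, ingest, worker]
Visit router; enqueue peer, gate → queue [queue, proxy, node, ingest, worker, peer, gate]
Visit queue; enqueue root, broker → queue [proxy, node, ingest, worker, peer, gate, root, broker]
Visit proxy; enqueue cache, back → queue [node, ingest, worker, peer, gate, root, broker, cache, back]
Visit node; enqueue leaf, edge → queue [ingest, worker, peer, gate, root, broker, cache, back, leaf, edge]
Visit ingest → queue [worker, peer, gate, root, broker, cache, back, leaf, edge]
Visit worker → queue [peer, gate, root, broker, cache, back, leaf, edge]
Visit peer; enqueue agent → queue [gate, root, broker, cache, back, leaf, edge, agent]
Visit gate → queue [root, broker, cache, back, leaf, edge, agent]
Visit root → queue [broker, cache, back, leaf, edge, agent]
Visit broker → queue [cache, back, leaf, edge, agent]
Visit cache → queue [back, leaf, edge, agent]
Visit back → queue [leaf, edge, agent]
Visit leaf → queue [edge, agent]
Visit edge → queue [agent]
Visit agent → queue []

relay -> store -> router -> queue -> proxy -> node -> ingest -> worker -> peer -> gate -> root -> broker -> cache -> back -> leaf -> edge -> agent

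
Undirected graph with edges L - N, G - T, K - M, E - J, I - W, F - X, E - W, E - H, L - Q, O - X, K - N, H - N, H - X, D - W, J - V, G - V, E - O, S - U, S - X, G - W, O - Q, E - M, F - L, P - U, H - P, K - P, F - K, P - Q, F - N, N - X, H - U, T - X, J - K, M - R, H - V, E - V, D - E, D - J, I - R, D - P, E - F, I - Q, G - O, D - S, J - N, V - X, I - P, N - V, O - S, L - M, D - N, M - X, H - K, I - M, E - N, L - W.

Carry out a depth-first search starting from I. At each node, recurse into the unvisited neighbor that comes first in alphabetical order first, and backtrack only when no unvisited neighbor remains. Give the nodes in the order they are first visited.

I -> M -> E -> D -> J -> K -> F -> L -> N -> H -> P -> Q -> O -> G -> T -> X -> S -> U -> V -> W -> R

Visit I
I → M
M → E
E → D
D → J
J → K
K → F
F → L
L → N
N → H
H → P
P → Q
Q → O
O → G
G → T
T → X
X → S
S → U
X → V
G → W
M → R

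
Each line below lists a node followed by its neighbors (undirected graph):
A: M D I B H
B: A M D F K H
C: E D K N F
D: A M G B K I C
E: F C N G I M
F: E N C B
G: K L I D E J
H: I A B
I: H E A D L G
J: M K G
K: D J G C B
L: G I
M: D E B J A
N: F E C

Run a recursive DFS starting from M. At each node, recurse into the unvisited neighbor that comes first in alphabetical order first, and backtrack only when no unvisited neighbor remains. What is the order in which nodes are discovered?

M, A, B, D, C, E, F, N, G, I, H, L, J, K

Visit M
M → A
A → B
B → D
D → C
C → E
E → F
F → N
E → G
G → I
I → H
I → L
G → J
J → K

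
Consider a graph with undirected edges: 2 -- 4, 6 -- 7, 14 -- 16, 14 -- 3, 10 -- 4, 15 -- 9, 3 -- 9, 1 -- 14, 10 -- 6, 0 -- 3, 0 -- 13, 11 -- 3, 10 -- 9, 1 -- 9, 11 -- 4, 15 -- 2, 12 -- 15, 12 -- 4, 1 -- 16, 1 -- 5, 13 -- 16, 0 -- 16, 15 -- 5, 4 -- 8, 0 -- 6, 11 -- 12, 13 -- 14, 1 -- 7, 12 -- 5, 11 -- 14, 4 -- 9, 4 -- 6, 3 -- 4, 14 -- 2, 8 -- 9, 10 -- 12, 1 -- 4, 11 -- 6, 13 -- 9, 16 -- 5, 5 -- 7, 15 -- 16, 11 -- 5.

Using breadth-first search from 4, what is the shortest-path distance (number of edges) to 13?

2

Level 0: 4
Level 1: 1, 2, 3, 6, 8, 9, 10, 11, 12
Level 2: 0, 5, 7, 13, 14, 15, 16
13 first appears at level 2.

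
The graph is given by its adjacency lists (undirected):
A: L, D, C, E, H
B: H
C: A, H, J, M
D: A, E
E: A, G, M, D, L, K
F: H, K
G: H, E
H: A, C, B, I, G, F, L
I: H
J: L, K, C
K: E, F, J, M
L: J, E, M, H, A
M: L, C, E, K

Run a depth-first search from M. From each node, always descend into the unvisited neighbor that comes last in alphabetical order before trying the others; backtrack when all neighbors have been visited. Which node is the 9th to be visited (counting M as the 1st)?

E

Visit M
M → L
L → J
J → K
K → F
F → H
H → I
H → G
G → E
E → D
D → A
A → C
H → B

Visit order: M, L, J, K, F, H, I, G, E, D, A, C, B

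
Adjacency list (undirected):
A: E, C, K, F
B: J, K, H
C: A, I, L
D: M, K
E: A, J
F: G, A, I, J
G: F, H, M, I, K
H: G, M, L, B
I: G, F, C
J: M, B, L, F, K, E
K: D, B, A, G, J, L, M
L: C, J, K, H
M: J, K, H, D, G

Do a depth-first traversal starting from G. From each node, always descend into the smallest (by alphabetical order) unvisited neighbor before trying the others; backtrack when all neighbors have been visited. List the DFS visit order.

Visit G
G → F
F → A
A → C
C → I
C → L
L → H
H → B
B → J
J → E
J → K
K → D
D → M

G, F, A, C, I, L, H, B, J, E, K, D, M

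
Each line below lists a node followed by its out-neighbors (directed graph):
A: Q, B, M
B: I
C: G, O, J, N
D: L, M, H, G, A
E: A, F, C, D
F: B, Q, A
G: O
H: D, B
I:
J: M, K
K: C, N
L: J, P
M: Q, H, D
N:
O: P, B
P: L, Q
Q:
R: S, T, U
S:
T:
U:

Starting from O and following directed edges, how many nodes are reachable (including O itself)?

15

BFS from O visits: O, B, P, I, L, Q, J, K, M, C, N, D, H, G, A
Reachable nodes: 15 of 21 total.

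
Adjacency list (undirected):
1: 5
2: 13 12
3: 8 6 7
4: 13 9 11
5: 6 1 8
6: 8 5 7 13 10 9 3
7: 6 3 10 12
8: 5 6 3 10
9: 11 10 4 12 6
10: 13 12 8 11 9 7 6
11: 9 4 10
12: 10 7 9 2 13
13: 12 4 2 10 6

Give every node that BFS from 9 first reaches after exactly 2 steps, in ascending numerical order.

Level 0: 9
Level 1: 4, 6, 10, 11, 12
Level 2: 2, 3, 5, 7, 8, 13
Level 3: 1

2, 3, 5, 7, 8, 13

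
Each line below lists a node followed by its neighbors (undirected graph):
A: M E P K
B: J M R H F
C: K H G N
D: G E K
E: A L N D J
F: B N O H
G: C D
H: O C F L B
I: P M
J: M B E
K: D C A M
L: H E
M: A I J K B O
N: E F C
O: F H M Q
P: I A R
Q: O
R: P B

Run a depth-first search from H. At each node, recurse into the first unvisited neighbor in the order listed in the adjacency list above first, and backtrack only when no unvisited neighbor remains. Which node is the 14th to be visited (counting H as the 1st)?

G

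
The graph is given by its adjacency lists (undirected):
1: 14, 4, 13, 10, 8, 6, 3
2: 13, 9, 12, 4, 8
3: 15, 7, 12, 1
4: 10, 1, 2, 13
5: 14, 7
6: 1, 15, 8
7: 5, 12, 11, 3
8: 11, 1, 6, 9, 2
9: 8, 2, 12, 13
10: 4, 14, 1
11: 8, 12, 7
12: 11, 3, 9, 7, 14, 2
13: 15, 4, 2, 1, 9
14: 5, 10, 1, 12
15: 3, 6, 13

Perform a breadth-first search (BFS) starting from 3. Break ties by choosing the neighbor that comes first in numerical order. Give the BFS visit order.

3 -> 1 -> 7 -> 12 -> 15 -> 4 -> 6 -> 8 -> 10 -> 13 -> 14 -> 5 -> 11 -> 2 -> 9

Visit 3; enqueue 1, 7, 12, 15 → queue [1, 7, 12, 15]
Visit 1; enqueue 4, 6, 8, 10, 13, 14 → queue [7, 12, 15, 4, 6, 8, 10, 13, 14]
Visit 7; enqueue 5, 11 → queue [12, 15, 4, 6, 8, 10, 13, 14, 5, 11]
Visit 12; enqueue 2, 9 → queue [15, 4, 6, 8, 10, 13, 14, 5, 11, 2, 9]
Visit 15 → queue [4, 6, 8, 10, 13, 14, 5, 11, 2, 9]
Visit 4 → queue [6, 8, 10, 13, 14, 5, 11, 2, 9]
Visit 6 → queue [8, 10, 13, 14, 5, 11, 2, 9]
Visit 8 → queue [10, 13, 14, 5, 11, 2, 9]
Visit 10 → queue [13, 14, 5, 11, 2, 9]
Visit 13 → queue [14, 5, 11, 2, 9]
Visit 14 → queue [5, 11, 2, 9]
Visit 5 → queue [11, 2, 9]
Visit 11 → queue [2, 9]
Visit 2 → queue [9]
Visit 9 → queue []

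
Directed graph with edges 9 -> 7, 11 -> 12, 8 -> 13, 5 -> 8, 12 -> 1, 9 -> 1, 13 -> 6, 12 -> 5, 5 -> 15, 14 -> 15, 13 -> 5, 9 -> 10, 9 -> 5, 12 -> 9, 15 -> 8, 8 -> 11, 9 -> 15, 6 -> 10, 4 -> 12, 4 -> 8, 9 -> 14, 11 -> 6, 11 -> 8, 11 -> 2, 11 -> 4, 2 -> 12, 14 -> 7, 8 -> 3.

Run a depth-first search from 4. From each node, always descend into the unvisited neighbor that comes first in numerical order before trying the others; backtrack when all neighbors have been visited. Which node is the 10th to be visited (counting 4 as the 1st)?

Visit 4
4 → 8
8 → 3
8 → 11
11 → 2
2 → 12
12 → 1
12 → 5
5 → 15
12 → 9
9 → 7
9 → 10
9 → 14
11 → 6
8 → 13

Visit order: 4, 8, 3, 11, 2, 12, 1, 5, 15, 9, 7, 10, 14, 6, 13

9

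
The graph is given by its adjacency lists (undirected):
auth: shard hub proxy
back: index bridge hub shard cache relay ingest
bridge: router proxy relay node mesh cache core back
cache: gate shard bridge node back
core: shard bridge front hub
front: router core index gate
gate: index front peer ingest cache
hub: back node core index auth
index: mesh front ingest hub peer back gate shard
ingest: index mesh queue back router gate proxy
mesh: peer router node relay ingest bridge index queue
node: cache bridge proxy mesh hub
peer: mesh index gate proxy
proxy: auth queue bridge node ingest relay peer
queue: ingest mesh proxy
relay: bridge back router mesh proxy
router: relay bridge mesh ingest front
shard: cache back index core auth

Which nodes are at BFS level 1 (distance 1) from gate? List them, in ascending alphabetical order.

Level 0: gate
Level 1: cache, front, index, ingest, peer
Level 2: back, bridge, core, hub, mesh, node, proxy, queue, router, shard
Level 3: auth, relay

cache, front, index, ingest, peer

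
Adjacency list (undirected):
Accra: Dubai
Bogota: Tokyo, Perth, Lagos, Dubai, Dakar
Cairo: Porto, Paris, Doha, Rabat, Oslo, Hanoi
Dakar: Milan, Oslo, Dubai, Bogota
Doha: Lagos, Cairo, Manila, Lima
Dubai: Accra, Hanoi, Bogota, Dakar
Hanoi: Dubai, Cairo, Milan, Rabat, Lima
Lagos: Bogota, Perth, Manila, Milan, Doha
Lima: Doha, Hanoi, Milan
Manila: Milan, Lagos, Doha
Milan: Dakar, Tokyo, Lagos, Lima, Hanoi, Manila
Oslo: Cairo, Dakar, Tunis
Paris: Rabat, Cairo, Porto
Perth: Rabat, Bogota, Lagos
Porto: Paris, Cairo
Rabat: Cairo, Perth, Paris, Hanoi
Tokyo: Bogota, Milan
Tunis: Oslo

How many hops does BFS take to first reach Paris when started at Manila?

3

Level 0: Manila
Level 1: Doha, Lagos, Milan
Level 2: Bogota, Cairo, Dakar, Hanoi, Lima, Perth, Tokyo
Level 3: Dubai, Oslo, Paris, Porto, Rabat
Level 4: Accra, Tunis
Paris first appears at level 3.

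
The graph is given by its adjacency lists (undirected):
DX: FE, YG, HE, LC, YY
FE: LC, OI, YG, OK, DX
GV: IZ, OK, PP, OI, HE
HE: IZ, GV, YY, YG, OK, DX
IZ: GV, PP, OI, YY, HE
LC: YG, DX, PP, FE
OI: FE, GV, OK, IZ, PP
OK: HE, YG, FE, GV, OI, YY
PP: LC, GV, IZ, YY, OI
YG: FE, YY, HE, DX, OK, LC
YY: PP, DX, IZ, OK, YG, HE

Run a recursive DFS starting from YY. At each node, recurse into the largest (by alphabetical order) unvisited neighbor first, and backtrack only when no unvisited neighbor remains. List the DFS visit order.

Visit YY
YY → YG
YG → OK
OK → OI
OI → PP
PP → LC
LC → FE
FE → DX
DX → HE
HE → IZ
IZ → GV

YY → YG → OK → OI → PP → LC → FE → DX → HE → IZ → GV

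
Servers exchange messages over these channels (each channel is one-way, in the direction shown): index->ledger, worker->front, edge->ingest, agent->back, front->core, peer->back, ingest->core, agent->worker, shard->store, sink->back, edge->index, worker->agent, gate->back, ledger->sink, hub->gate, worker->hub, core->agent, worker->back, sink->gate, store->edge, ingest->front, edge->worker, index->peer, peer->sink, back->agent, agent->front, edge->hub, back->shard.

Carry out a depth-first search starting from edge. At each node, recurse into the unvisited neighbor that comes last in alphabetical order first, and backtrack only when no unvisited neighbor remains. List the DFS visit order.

Visit edge
edge → worker
worker → hub
hub → gate
gate → back
back → shard
shard → store
back → agent
agent → front
front → core
edge → ingest
edge → index
index → peer
peer → sink
index → ledger

edge, worker, hub, gate, back, shard, store, agent, front, core, ingest, index, peer, sink, ledger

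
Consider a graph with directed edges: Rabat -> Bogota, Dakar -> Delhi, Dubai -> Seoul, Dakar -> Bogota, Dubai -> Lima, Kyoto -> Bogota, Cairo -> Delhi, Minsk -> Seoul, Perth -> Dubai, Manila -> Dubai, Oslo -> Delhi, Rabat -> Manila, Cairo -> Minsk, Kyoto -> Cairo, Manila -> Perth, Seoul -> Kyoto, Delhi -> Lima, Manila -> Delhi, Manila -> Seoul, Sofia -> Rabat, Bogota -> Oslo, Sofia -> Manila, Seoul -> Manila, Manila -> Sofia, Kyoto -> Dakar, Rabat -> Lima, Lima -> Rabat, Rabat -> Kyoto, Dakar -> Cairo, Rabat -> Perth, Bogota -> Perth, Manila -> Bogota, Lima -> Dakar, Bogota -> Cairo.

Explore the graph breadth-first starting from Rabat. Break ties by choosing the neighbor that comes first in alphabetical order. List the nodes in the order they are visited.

Visit Rabat; enqueue Bogota, Kyoto, Lima, Manila, Perth → queue [Bogota, Kyoto, Lima, Manila, Perth]
Visit Bogota; enqueue Cairo, Oslo → queue [Kyoto, Lima, Manila, Perth, Cairo, Oslo]
Visit Kyoto; enqueue Dakar → queue [Lima, Manila, Perth, Cairo, Oslo, Dakar]
Visit Lima → queue [Manila, Perth, Cairo, Oslo, Dakar]
Visit Manila; enqueue Delhi, Dubai, Seoul, Sofia → queue [Perth, Cairo, Oslo, Dakar, Delhi, Dubai, Seoul, Sofia]
Visit Perth → queue [Cairo, Oslo, Dakar, Delhi, Dubai, Seoul, Sofia]
Visit Cairo; enqueue Minsk → queue [Oslo, Dakar, Delhi, Dubai, Seoul, Sofia, Minsk]
Visit Oslo → queue [Dakar, Delhi, Dubai, Seoul, Sofia, Minsk]
Visit Dakar → queue [Delhi, Dubai, Seoul, Sofia, Minsk]
Visit Delhi → queue [Dubai, Seoul, Sofia, Minsk]
Visit Dubai → queue [Seoul, Sofia, Minsk]
Visit Seoul → queue [Sofia, Minsk]
Visit Sofia → queue [Minsk]
Visit Minsk → queue []

Rabat Bogota Kyoto Lima Manila Perth Cairo Oslo Dakar Delhi Dubai Seoul Sofia Minsk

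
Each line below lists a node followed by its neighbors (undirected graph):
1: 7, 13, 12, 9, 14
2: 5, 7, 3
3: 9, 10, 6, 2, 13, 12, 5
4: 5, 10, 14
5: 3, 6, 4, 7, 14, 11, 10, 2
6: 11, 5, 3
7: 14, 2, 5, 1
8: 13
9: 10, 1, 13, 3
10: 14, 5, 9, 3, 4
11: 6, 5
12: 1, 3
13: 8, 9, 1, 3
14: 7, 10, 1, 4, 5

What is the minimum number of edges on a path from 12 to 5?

2

Level 0: 12
Level 1: 1, 3
Level 2: 2, 5, 6, 7, 9, 10, 13, 14
Level 3: 4, 8, 11
5 first appears at level 2.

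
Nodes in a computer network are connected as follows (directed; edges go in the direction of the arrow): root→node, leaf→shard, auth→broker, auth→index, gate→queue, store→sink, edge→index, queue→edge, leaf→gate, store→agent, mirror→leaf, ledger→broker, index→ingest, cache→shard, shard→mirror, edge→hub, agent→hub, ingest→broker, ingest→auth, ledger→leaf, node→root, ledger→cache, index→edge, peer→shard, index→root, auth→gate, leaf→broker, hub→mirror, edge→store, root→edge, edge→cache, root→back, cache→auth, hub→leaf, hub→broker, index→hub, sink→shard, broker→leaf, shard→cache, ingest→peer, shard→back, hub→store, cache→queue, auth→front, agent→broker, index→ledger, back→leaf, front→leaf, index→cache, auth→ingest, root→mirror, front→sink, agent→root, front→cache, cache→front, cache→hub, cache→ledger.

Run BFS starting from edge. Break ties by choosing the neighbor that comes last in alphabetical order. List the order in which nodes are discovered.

edge, store, index, hub, cache, sink, agent, root, ledger, ingest, mirror, leaf, broker, shard, queue, front, auth, node, back, peer, gate

Visit edge; enqueue store, index, hub, cache → queue [store, index, hub, cache]
Visit store; enqueue sink, agent → queue [index, hub, cache, sink, agent]
Visit index; enqueue root, ledger, ingest → queue [hub, cache, sink, agent, root, ledger, ingest]
Visit hub; enqueue mirror, leaf, broker → queue [cache, sink, agent, root, ledger, ingest, mirror, leaf, broker]
Visit cache; enqueue shard, queue, front, auth → queue [sink, agent, root, ledger, ingest, mirror, leaf, broker, shard, queue, front, auth]
Visit sink → queue [agent, root, ledger, ingest, mirror, leaf, broker, shard, queue, front, auth]
Visit agent → queue [root, ledger, ingest, mirror, leaf, broker, shard, queue, front, auth]
Visit root; enqueue node, back → queue [ledger, ingest, mirror, leaf, broker, shard, queue, front, auth, node, back]
Visit ledger → queue [ingest, mirror, leaf, broker, shard, queue, front, auth, node, back]
Visit ingest; enqueue peer → queue [mirror, leaf, broker, shard, queue, front, auth, node, back, peer]
Visit mirror → queue [leaf, broker, shard, queue, front, auth, node, back, peer]
Visit leaf; enqueue gate → queue [broker, shard, queue, front, auth, node, back, peer, gate]
Visit broker → queue [shard, queue, front, auth, node, back, peer, gate]
Visit shard → queue [queue, front, auth, node, back, peer, gate]
Visit queue → queue [front, auth, node, back, peer, gate]
Visit front → queue [auth, node, back, peer, gate]
Visit auth → queue [node, back, peer, gate]
Visit node → queue [back, peer, gate]
Visit back → queue [peer, gate]
Visit peer → queue [gate]
Visit gate → queue []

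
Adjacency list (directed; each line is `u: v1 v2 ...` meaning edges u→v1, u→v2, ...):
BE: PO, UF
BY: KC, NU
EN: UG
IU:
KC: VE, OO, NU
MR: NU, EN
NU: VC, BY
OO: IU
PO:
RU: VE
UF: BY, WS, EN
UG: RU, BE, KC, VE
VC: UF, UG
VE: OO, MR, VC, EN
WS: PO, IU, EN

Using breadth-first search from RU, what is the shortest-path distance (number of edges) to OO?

Level 0: RU
Level 1: VE
Level 2: EN, MR, OO, VC
Level 3: IU, NU, UF, UG
Level 4: BE, BY, KC, WS
Level 5: PO
OO first appears at level 2.

2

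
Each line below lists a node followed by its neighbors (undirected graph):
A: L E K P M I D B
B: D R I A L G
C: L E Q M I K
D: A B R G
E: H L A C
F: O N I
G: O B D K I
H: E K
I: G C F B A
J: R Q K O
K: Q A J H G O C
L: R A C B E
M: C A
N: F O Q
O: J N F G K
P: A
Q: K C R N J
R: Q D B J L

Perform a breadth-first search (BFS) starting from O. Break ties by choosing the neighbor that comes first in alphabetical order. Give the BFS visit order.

Visit O; enqueue F, G, J, K, N → queue [F, G, J, K, N]
Visit F; enqueue I → queue [G, J, K, N, I]
Visit G; enqueue B, D → queue [J, K, N, I, B, D]
Visit J; enqueue Q, R → queue [K, N, I, B, D, Q, R]
Visit K; enqueue A, C, H → queue [N, I, B, D, Q, R, A, C, H]
Visit N → queue [I, B, D, Q, R, A, C, H]
Visit I → queue [B, D, Q, R, A, C, H]
Visit B; enqueue L → queue [D, Q, R, A, C, H, L]
Visit D → queue [Q, R, A, C, H, L]
Visit Q → queue [R, A, C, H, L]
Visit R → queue [A, C, H, L]
Visit A; enqueue E, M, P → queue [C, H, L, E, M, P]
Visit C → queue [H, L, E, M, P]
Visit H → queue [L, E, M, P]
Visit L → queue [E, M, P]
Visit E → queue [M, P]
Visit M → queue [P]
Visit P → queue []

O, F, G, J, K, N, I, B, D, Q, R, A, C, H, L, E, M, P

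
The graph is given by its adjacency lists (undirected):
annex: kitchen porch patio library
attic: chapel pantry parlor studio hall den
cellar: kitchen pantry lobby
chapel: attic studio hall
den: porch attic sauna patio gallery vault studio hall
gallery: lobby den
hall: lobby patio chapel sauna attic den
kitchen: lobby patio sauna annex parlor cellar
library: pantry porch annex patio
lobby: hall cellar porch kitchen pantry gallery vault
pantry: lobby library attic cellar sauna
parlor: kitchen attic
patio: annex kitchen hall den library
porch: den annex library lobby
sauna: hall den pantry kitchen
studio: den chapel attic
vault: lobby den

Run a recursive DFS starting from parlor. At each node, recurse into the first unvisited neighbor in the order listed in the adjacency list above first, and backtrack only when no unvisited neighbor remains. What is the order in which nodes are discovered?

Visit parlor
parlor → kitchen
kitchen → lobby
lobby → hall
hall → patio
patio → annex
annex → porch
porch → den
den → attic
attic → chapel
chapel → studio
attic → pantry
pantry → library
pantry → cellar
pantry → sauna
den → gallery
den → vault

parlor, kitchen, lobby, hall, patio, annex, porch, den, attic, chapel, studio, pantry, library, cellar, sauna, gallery, vault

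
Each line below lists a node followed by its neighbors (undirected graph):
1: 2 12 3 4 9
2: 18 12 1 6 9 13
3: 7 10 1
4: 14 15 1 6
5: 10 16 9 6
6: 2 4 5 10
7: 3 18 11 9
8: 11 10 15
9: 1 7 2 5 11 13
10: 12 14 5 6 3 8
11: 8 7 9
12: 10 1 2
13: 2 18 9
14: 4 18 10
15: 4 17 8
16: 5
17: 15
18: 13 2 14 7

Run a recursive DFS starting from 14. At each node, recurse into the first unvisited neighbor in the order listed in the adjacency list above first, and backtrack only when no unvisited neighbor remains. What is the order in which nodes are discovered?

Visit 14
14 → 4
4 → 15
15 → 17
15 → 8
8 → 11
11 → 7
7 → 3
3 → 10
10 → 12
12 → 1
1 → 2
2 → 18
18 → 13
13 → 9
9 → 5
5 → 16
5 → 6

14 4 15 17 8 11 7 3 10 12 1 2 18 13 9 5 16 6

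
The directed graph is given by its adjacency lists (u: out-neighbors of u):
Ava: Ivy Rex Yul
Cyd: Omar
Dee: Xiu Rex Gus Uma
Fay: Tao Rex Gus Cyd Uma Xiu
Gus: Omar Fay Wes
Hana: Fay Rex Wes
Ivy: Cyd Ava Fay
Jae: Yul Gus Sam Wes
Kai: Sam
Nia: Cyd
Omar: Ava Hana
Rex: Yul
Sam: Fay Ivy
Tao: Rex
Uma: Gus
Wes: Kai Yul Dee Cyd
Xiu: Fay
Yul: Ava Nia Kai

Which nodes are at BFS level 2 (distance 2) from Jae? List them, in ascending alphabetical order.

Ava, Cyd, Dee, Fay, Ivy, Kai, Nia, Omar

Level 0: Jae
Level 1: Gus, Sam, Wes, Yul
Level 2: Ava, Cyd, Dee, Fay, Ivy, Kai, Nia, Omar
Level 3: Hana, Rex, Tao, Uma, Xiu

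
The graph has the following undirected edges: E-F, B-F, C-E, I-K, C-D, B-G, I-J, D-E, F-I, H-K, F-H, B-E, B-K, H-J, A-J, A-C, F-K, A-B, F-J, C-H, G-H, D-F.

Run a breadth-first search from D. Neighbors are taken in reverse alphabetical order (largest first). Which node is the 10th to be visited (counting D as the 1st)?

Visit D; enqueue F, E, C → queue [F, E, C]
Visit F; enqueue K, J, I, H, B → queue [E, C, K, J, I, H, B]
Visit E → queue [C, K, J, I, H, B]
Visit C; enqueue A → queue [K, J, I, H, B, A]
Visit K → queue [J, I, H, B, A]
Visit J → queue [I, H, B, A]
Visit I → queue [H, B, A]
Visit H; enqueue G → queue [B, A, G]
Visit B → queue [A, G]
Visit A → queue [G]
Visit G → queue []

Visit order: D, F, E, C, K, J, I, H, B, A, G

A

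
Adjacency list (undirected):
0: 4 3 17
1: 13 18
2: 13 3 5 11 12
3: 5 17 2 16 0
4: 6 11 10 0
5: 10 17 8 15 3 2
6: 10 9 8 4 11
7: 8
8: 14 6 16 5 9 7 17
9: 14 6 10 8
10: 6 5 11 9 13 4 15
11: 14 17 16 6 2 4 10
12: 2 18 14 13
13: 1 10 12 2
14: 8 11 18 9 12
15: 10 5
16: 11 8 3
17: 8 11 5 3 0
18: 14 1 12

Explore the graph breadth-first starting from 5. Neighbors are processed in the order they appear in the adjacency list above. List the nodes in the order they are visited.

Visit 5; enqueue 10, 17, 8, 15, 3, 2 → queue [10, 17, 8, 15, 3, 2]
Visit 10; enqueue 6, 11, 9, 13, 4 → queue [17, 8, 15, 3, 2, 6, 11, 9, 13, 4]
Visit 17; enqueue 0 → queue [8, 15, 3, 2, 6, 11, 9, 13, 4, 0]
Visit 8; enqueue 14, 16, 7 → queue [15, 3, 2, 6, 11, 9, 13, 4, 0, 14, 16, 7]
Visit 15 → queue [3, 2, 6, 11, 9, 13, 4, 0, 14, 16, 7]
Visit 3 → queue [2, 6, 11, 9, 13, 4, 0, 14, 16, 7]
Visit 2; enqueue 12 → queue [6, 11, 9, 13, 4, 0, 14, 16, 7, 12]
Visit 6 → queue [11, 9, 13, 4, 0, 14, 16, 7, 12]
Visit 11 → queue [9, 13, 4, 0, 14, 16, 7, 12]
Visit 9 → queue [13, 4, 0, 14, 16, 7, 12]
Visit 13; enqueue 1 → queue [4, 0, 14, 16, 7, 12, 1]
Visit 4 → queue [0, 14, 16, 7, 12, 1]
Visit 0 → queue [14, 16, 7, 12, 1]
Visit 14; enqueue 18 → queue [16, 7, 12, 1, 18]
Visit 16 → queue [7, 12, 1, 18]
Visit 7 → queue [12, 1, 18]
Visit 12 → queue [1, 18]
Visit 1 → queue [18]
Visit 18 → queue []

5 10 17 8 15 3 2 6 11 9 13 4 0 14 16 7 12 1 18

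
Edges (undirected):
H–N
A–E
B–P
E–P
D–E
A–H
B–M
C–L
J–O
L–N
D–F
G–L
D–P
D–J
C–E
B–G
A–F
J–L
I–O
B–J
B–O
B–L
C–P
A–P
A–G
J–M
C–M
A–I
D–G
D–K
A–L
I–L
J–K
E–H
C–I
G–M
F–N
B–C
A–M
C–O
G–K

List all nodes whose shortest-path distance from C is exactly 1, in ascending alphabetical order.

B, E, I, L, M, O, P

Level 0: C
Level 1: B, E, I, L, M, O, P
Level 2: A, D, G, H, J, N
Level 3: F, K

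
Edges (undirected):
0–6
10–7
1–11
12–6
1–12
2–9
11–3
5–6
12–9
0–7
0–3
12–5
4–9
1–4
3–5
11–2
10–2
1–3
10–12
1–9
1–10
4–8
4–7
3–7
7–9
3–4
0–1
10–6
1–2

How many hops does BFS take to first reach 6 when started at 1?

Level 0: 1
Level 1: 0, 2, 3, 4, 9, 10, 11, 12
Level 2: 5, 6, 7, 8
6 first appears at level 2.

2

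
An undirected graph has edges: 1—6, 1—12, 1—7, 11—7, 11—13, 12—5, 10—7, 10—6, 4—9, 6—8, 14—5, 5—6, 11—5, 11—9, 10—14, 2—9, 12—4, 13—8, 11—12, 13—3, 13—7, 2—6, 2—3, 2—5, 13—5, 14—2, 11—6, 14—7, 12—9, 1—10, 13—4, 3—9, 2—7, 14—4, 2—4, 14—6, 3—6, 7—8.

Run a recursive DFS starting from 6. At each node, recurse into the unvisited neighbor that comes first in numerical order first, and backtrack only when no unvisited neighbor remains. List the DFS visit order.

Visit 6
6 → 1
1 → 7
7 → 2
2 → 3
3 → 9
9 → 4
4 → 12
12 → 5
5 → 11
11 → 13
13 → 8
5 → 14
14 → 10

6 → 1 → 7 → 2 → 3 → 9 → 4 → 12 → 5 → 11 → 13 → 8 → 14 → 10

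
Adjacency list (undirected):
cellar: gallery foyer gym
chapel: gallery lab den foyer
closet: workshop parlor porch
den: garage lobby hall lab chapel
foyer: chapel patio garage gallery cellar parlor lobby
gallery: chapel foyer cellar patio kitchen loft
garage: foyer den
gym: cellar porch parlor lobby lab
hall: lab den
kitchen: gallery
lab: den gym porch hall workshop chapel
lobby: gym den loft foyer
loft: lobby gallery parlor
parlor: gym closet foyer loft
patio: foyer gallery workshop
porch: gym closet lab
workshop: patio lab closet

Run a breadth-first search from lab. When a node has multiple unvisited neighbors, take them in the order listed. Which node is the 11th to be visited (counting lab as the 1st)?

parlor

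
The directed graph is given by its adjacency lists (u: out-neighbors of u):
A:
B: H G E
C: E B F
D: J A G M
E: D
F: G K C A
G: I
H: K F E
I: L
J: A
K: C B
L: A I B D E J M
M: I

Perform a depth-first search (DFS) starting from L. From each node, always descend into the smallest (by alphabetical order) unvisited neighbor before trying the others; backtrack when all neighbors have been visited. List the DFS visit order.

Visit L
L → A
L → B
B → E
E → D
D → G
G → I
D → J
D → M
B → H
H → F
F → C
F → K

L, A, B, E, D, G, I, J, M, H, F, C, K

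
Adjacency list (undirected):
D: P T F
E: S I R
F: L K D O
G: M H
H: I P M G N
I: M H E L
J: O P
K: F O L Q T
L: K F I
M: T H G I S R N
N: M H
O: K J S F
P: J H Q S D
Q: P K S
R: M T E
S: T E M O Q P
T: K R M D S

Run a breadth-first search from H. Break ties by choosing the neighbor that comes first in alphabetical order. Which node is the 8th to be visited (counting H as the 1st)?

Visit H; enqueue G, I, M, N, P → queue [G, I, M, N, P]
Visit G → queue [I, M, N, P]
Visit I; enqueue E, L → queue [M, N, P, E, L]
Visit M; enqueue R, S, T → queue [N, P, E, L, R, S, T]
Visit N → queue [P, E, L, R, S, T]
Visit P; enqueue D, J, Q → queue [E, L, R, S, T, D, J, Q]
Visit E → queue [L, R, S, T, D, J, Q]
Visit L; enqueue F, K → queue [R, S, T, D, J, Q, F, K]
Visit R → queue [S, T, D, J, Q, F, K]
Visit S; enqueue O → queue [T, D, J, Q, F, K, O]
Visit T → queue [D, J, Q, F, K, O]
Visit D → queue [J, Q, F, K, O]
Visit J → queue [Q, F, K, O]
Visit Q → queue [F, K, O]
Visit F → queue [K, O]
Visit K → queue [O]
Visit O → queue []

Visit order: H, G, I, M, N, P, E, L, R, S, T, D, J, Q, F, K, O

L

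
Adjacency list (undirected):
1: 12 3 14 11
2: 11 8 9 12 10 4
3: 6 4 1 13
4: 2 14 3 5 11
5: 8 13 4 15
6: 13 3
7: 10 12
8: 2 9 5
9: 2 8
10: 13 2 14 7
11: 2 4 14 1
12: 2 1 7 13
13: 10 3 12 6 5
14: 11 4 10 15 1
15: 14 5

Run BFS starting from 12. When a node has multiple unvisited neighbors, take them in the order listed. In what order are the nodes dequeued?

12 2 1 7 13 11 8 9 10 4 3 14 6 5 15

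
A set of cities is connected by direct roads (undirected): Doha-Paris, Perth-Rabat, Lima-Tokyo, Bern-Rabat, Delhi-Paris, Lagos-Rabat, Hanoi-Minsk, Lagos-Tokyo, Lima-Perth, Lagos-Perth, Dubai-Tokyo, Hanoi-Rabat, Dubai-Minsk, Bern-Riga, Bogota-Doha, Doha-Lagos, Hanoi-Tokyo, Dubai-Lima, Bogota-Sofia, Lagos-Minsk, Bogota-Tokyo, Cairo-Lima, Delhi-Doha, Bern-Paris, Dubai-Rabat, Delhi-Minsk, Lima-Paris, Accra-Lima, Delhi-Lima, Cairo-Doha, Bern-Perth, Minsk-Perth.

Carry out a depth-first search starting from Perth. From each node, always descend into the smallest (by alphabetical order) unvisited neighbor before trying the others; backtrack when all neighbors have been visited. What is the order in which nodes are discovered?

Visit Perth
Perth → Bern
Bern → Paris
Paris → Delhi
Delhi → Doha
Doha → Bogota
Bogota → Sofia
Bogota → Tokyo
Tokyo → Dubai
Dubai → Lima
Lima → Accra
Lima → Cairo
Dubai → Minsk
Minsk → Hanoi
Hanoi → Rabat
Rabat → Lagos
Bern → Riga

Perth -> Bern -> Paris -> Delhi -> Doha -> Bogota -> Sofia -> Tokyo -> Dubai -> Lima -> Accra -> Cairo -> Minsk -> Hanoi -> Rabat -> Lagos -> Riga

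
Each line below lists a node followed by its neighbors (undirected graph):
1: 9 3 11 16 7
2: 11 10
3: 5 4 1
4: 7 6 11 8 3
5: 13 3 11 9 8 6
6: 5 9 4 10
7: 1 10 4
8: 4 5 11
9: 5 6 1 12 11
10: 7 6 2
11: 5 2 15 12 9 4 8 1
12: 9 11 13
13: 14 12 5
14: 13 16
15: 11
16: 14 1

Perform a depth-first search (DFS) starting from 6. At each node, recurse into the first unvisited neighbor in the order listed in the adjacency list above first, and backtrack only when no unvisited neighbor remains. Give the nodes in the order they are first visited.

6, 5, 13, 14, 16, 1, 9, 12, 11, 2, 10, 7, 4, 8, 3, 15

Visit 6
6 → 5
5 → 13
13 → 14
14 → 16
16 → 1
1 → 9
9 → 12
12 → 11
11 → 2
2 → 10
10 → 7
7 → 4
4 → 8
4 → 3
11 → 15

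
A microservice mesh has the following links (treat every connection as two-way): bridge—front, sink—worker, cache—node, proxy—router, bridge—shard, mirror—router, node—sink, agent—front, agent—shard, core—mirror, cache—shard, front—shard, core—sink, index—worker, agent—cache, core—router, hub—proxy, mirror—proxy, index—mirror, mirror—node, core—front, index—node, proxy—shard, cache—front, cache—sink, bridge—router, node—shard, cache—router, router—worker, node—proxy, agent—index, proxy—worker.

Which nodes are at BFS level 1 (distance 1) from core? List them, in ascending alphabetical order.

Level 0: core
Level 1: front, mirror, router, sink
Level 2: agent, bridge, cache, index, node, proxy, shard, worker
Level 3: hub

front, mirror, router, sink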